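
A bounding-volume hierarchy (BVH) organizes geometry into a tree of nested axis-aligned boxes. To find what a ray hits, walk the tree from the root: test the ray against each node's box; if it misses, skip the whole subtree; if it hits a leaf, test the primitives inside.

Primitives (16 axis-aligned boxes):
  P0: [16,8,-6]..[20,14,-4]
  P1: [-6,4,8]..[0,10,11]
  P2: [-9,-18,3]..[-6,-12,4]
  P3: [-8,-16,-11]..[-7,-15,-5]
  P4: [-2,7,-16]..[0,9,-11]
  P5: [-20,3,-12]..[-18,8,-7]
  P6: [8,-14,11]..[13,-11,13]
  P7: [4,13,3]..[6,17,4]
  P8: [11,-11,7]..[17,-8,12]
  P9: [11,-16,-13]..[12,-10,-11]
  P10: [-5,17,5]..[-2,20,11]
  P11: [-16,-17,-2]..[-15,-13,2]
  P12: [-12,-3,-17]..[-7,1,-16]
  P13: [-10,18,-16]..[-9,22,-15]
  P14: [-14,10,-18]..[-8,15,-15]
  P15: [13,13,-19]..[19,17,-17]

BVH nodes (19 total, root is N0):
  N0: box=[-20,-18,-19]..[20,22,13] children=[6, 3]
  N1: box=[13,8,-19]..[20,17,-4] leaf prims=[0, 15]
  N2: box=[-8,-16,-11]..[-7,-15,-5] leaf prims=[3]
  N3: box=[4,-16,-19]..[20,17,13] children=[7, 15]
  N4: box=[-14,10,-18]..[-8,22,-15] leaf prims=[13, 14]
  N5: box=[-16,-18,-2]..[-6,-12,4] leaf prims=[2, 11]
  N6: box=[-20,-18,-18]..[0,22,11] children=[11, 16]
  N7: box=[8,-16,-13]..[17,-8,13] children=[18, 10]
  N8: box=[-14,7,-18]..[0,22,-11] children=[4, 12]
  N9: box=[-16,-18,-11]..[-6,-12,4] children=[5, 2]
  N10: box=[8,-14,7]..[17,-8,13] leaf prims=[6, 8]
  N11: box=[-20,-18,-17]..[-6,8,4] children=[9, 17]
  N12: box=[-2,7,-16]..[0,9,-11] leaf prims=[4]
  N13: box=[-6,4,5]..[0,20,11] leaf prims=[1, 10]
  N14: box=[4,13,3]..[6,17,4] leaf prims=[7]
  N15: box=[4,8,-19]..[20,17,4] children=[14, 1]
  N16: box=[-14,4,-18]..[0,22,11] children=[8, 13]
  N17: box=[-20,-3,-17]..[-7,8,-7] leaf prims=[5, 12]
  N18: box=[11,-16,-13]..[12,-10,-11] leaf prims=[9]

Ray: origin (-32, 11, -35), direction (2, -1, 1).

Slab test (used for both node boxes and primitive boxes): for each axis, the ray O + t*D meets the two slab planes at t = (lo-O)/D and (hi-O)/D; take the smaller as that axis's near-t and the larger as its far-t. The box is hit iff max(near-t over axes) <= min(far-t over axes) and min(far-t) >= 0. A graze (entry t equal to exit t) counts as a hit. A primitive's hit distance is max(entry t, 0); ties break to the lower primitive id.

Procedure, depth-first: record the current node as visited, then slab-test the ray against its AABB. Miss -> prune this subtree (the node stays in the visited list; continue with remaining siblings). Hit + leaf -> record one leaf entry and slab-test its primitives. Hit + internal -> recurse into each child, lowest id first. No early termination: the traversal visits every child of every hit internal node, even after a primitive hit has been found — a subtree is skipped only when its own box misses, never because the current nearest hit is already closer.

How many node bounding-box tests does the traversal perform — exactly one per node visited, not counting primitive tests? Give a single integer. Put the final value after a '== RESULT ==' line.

Walk:
N0 x:[6,26] y:[-11,29] z:[16,48] -> hit [16,26], descend [3, 6]
  N3 x:[18,26] y:[-6,27] z:[16,48] -> hit [18,26], descend [7, 15]
    N7 x:[20,49/2] y:[19,27] z:[22,48] -> hit [22,49/2], descend [10, 18]
      N10 x:[20,49/2] y:[19,25] z:[42,48] -> miss, prune
      N18 x:[43/2,22] y:[21,27] z:[22,24] -> hit [22,22] leaf, test {P9@t=22}
    N15 x:[18,26] y:[-6,3] z:[16,39] -> miss, prune
  N6 x:[6,16] y:[-11,29] z:[17,46] -> miss, prune

Visited [0, 3, 7, 10, 18, 15, 6]. Tests: 7 box, 1 leaf. Nearest: P9.

== RESULT ==
7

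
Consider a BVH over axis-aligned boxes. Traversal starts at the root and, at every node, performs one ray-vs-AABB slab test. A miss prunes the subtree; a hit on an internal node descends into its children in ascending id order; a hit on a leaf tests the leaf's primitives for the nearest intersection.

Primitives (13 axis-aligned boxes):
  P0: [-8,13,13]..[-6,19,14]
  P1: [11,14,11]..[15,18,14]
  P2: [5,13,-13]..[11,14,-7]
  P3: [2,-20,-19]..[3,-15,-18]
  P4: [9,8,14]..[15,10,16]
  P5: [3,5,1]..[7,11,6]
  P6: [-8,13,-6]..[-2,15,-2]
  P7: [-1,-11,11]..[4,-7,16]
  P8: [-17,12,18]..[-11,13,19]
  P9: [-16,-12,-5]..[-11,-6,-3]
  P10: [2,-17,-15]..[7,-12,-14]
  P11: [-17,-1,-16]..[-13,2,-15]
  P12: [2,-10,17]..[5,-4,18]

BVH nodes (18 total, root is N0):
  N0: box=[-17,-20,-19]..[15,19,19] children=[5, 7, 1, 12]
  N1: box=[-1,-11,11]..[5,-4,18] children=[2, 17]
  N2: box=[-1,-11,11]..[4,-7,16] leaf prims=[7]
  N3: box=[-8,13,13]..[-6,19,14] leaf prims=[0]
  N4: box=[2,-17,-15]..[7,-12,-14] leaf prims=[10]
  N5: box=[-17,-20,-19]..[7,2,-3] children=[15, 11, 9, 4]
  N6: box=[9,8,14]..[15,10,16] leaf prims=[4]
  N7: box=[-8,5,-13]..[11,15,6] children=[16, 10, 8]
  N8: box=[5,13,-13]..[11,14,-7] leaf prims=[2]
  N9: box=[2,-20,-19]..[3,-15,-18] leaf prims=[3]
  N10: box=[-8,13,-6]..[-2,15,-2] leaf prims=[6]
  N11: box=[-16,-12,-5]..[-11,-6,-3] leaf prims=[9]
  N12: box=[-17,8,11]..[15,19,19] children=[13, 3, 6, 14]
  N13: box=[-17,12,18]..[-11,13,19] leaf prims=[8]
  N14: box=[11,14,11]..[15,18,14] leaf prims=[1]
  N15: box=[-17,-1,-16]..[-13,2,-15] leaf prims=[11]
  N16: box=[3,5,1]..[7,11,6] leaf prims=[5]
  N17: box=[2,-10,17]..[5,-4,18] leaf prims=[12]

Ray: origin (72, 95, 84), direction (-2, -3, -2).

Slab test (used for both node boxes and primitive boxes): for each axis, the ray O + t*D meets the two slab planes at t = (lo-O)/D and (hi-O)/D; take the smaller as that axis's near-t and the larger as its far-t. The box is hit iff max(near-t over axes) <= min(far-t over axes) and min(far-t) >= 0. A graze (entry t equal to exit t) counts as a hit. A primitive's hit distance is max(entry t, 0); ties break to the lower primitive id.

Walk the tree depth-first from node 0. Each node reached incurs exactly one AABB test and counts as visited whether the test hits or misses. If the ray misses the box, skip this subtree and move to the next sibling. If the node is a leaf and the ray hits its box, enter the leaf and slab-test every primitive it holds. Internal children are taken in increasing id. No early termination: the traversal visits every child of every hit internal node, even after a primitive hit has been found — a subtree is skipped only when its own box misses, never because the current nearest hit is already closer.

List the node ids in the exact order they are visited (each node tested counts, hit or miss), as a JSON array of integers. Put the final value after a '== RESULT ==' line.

Walk:
N0 x:[57/2,89/2] y:[76/3,115/3] z:[65/2,103/2] -> hit [65/2,115/3], descend [1, 5, 7, 12]
  N1 x:[67/2,73/2] y:[33,106/3] z:[33,73/2] -> hit [67/2,106/3], descend [2, 17]
    N2 x:[34,73/2] y:[34,106/3] z:[34,73/2] -> hit [34,106/3] leaf, test {P7@t=34}
    N17 x:[67/2,35] y:[33,35] z:[33,67/2] -> hit [67/2,67/2] leaf, test {P12@t=67/2}
  N5 x:[65/2,89/2] y:[31,115/3] z:[87/2,103/2] -> miss, prune
  N7 x:[61/2,40] y:[80/3,30] z:[39,97/2] -> miss, prune
  N12 x:[57/2,89/2] y:[76/3,29] z:[65/2,73/2] -> miss, prune

order=[0, 1, 2, 17, 5, 7, 12]  |boxes|=7  |leaves|=2  hit=P12

== RESULT ==
[0, 1, 2, 17, 5, 7, 12]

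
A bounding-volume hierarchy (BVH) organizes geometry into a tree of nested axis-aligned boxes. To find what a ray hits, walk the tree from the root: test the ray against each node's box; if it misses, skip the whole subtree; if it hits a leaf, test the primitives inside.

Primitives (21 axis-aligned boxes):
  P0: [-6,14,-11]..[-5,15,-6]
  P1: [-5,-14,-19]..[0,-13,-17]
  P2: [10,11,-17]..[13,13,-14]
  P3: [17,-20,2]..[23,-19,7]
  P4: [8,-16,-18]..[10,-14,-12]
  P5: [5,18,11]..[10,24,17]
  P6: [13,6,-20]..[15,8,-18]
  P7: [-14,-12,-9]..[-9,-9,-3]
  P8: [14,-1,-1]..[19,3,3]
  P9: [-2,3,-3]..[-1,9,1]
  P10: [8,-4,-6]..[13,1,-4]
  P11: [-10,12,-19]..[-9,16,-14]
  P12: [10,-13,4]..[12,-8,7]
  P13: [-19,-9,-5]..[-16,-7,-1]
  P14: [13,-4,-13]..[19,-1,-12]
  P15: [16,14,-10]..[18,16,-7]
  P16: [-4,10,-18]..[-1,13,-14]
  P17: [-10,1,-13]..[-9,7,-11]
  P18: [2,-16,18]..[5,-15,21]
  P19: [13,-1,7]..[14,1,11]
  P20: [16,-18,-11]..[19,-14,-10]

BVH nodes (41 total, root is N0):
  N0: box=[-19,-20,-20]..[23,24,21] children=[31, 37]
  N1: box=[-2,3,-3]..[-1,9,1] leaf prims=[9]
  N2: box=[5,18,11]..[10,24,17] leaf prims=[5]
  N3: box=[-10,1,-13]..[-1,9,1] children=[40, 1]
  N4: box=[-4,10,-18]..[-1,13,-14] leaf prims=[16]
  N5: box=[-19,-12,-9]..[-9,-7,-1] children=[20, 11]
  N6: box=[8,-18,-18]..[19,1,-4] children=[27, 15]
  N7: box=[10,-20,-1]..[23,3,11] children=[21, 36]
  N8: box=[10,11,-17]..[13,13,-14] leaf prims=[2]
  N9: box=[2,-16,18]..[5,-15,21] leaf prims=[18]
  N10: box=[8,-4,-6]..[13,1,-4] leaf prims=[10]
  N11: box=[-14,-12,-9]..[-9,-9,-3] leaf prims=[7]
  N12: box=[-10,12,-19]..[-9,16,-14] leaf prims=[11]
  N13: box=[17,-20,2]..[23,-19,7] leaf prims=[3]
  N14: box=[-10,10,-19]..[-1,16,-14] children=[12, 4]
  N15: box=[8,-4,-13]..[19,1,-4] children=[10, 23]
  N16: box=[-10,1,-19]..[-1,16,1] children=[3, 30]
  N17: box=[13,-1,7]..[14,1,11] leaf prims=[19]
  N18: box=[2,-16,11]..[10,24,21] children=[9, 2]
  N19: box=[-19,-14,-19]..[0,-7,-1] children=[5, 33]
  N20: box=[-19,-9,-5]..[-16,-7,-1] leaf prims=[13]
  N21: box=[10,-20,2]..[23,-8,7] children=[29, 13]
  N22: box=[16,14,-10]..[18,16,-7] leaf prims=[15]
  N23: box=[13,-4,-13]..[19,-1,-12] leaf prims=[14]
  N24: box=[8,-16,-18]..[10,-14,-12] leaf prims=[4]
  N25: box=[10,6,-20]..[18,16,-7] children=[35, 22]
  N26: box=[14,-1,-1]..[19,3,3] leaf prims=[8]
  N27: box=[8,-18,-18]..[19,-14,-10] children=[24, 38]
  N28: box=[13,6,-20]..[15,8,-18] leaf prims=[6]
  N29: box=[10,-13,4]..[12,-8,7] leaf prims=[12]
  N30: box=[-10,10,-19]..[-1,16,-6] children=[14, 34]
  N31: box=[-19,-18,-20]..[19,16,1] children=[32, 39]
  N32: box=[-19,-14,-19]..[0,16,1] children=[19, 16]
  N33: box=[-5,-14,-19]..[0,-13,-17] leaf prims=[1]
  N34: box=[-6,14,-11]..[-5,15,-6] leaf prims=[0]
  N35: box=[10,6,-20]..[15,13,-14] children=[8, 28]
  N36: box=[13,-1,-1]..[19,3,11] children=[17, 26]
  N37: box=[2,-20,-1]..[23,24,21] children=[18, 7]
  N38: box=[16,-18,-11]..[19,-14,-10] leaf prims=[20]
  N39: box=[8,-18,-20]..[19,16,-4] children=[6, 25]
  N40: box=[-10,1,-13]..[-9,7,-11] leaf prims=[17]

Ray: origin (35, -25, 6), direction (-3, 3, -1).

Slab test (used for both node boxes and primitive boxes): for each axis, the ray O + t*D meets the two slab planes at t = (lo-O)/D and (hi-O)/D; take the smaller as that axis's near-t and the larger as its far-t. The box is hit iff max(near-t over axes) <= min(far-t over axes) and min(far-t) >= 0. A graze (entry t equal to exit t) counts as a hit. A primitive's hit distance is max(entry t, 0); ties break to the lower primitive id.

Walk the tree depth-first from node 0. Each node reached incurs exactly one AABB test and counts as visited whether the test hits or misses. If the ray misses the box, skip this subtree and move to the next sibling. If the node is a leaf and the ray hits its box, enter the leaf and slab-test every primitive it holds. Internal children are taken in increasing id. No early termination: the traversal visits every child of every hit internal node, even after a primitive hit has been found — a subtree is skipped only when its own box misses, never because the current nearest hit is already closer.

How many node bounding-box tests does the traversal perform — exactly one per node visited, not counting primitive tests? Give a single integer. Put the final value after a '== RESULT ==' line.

Traverse from the root:
N0 x:[4,18] y:[5/3,49/3] z:[-15,26] -> hit [4,49/3], descend [31, 37]
  N31 x:[16/3,18] y:[7/3,41/3] z:[5,26] -> hit [16/3,41/3], descend [32, 39]
    N32 x:[35/3,18] y:[11/3,41/3] z:[5,25] -> hit [35/3,41/3], descend [16, 19]
      N16 x:[12,15] y:[26/3,41/3] z:[5,25] -> hit [12,41/3], descend [3, 30]
        N3 x:[12,15] y:[26/3,34/3] z:[5,19] -> miss, prune
        N30 x:[12,15] y:[35/3,41/3] z:[12,25] -> hit [12,41/3], descend [14, 34]
          N14 x:[12,15] y:[35/3,41/3] z:[20,25] -> miss, prune
          N34 x:[40/3,41/3] y:[13,40/3] z:[12,17] -> hit [40/3,40/3] leaf, test {P0@t=40/3}
      N19 x:[35/3,18] y:[11/3,6] z:[7,25] -> miss, prune
    N39 x:[16/3,9] y:[7/3,41/3] z:[10,26] -> miss, prune
  N37 x:[4,11] y:[5/3,49/3] z:[-15,7] -> hit [4,7], descend [7, 18]
    N7 x:[4,25/3] y:[5/3,28/3] z:[-5,7] -> hit [4,7], descend [21, 36]
      N21 x:[4,25/3] y:[5/3,17/3] z:[-1,4] -> hit [4,4], descend [13, 29]
        N13 x:[4,6] y:[5/3,2] z:[-1,4] -> miss, prune
        N29 x:[23/3,25/3] y:[4,17/3] z:[-1,2] -> miss, prune
      N36 x:[16/3,22/3] y:[8,28/3] z:[-5,7] -> miss, prune
    N18 x:[25/3,11] y:[3,49/3] z:[-15,-5] -> miss, prune

Summary -> nodes [0, 31, 32, 16, 3, 30, 14, 34, 19, 39, 37, 7, 21, 13, 29, 36, 18]; box-tests=17; leaf-entries=1; first=P0

== RESULT ==
17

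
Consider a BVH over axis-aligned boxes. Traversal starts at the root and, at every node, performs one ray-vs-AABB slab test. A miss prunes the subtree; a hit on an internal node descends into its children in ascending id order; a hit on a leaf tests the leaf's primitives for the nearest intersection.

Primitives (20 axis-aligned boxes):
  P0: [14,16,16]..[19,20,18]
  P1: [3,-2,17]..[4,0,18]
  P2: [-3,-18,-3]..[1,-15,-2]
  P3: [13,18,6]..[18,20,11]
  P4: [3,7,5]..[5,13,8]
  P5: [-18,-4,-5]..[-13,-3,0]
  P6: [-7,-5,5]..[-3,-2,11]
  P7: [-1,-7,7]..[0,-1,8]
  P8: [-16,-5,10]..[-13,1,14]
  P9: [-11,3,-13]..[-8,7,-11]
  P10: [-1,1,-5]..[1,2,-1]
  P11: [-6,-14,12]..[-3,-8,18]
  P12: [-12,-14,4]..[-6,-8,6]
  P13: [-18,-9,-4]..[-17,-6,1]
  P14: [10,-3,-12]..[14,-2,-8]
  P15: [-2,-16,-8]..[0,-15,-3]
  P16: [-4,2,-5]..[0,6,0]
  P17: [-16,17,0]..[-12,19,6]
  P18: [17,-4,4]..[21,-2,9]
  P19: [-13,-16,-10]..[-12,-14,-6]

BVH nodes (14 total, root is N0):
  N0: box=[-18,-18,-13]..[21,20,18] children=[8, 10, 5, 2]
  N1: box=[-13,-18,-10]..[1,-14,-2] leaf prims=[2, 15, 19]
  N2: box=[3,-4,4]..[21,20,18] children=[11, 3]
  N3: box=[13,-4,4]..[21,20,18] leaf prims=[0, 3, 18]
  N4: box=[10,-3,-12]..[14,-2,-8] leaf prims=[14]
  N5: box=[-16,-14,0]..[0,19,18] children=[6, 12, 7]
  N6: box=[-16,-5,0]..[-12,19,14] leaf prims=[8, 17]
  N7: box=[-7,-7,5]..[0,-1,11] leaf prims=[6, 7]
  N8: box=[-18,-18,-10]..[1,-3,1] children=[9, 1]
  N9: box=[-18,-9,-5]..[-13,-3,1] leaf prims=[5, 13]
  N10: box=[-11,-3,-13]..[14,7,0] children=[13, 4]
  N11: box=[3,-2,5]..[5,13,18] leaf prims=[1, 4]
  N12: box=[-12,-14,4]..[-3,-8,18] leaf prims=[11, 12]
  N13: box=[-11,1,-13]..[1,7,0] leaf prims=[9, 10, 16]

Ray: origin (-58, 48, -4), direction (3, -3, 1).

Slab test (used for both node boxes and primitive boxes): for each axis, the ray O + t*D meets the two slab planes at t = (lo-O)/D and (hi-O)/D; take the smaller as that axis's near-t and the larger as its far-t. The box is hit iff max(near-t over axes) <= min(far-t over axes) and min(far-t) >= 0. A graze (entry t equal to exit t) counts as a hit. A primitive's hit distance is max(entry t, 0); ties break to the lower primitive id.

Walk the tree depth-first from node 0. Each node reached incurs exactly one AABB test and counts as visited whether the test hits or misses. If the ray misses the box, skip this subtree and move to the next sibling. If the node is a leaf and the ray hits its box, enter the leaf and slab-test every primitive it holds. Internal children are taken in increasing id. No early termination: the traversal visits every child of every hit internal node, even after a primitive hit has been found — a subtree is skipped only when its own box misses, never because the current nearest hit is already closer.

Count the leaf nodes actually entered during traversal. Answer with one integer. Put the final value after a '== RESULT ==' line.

Walk:
N0 x:[40/3,79/3] y:[28/3,22] z:[-9,22] -> hit [40/3,22], descend [2, 5, 8, 10]
  N2 x:[61/3,79/3] y:[28/3,52/3] z:[8,22] -> miss, prune
  N5 x:[14,58/3] y:[29/3,62/3] z:[4,22] -> hit [14,58/3], descend [6, 7, 12]
    N6 x:[14,46/3] y:[29/3,53/3] z:[4,18] -> hit [14,46/3] leaf, test {P8(miss), P17(miss)}
    N7 x:[17,58/3] y:[49/3,55/3] z:[9,15] -> miss, prune
    N12 x:[46/3,55/3] y:[56/3,62/3] z:[8,22] -> miss, prune
  N8 x:[40/3,59/3] y:[17,22] z:[-6,5] -> miss, prune
  N10 x:[47/3,24] y:[41/3,17] z:[-9,4] -> miss, prune

Visited [0, 2, 5, 6, 7, 12, 8, 10]. Tests: 8 box, 1 leaf. Nearest: miss.

== RESULT ==
1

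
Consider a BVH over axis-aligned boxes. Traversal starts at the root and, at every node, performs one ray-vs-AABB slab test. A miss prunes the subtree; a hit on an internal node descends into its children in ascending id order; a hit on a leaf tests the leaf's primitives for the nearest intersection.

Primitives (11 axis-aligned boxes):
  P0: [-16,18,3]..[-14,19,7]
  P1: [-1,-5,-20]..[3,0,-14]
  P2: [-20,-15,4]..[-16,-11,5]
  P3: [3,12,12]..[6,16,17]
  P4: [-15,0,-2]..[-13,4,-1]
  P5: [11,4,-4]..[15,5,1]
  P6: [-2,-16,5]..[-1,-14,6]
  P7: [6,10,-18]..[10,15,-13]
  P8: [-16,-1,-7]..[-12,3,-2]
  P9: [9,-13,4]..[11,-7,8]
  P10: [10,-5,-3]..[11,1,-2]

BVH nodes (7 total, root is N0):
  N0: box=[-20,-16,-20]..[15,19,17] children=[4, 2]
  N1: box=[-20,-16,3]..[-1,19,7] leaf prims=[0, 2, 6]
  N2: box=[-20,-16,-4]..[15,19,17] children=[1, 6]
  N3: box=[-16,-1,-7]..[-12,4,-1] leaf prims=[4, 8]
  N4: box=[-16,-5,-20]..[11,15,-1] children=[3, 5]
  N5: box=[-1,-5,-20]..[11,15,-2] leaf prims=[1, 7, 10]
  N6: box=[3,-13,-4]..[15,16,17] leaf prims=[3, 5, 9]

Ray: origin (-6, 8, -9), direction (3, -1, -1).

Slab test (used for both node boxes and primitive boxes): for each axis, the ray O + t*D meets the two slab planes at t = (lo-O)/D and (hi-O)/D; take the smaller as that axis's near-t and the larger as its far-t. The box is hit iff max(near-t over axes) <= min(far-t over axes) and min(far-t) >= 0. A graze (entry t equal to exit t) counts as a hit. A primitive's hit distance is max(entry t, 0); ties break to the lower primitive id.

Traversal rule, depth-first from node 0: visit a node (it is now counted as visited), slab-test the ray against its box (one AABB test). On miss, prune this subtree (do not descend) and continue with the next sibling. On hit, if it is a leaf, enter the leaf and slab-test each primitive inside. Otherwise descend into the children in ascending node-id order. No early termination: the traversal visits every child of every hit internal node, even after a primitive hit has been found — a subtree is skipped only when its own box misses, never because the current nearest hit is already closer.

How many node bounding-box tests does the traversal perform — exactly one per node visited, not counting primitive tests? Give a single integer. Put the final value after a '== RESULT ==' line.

Trace the traversal:
N0 x:[-14/3,7] y:[-11,24] z:[-26,11] -> hit [-14/3,7], descend [2, 4]
  N2 x:[-14/3,7] y:[-11,24] z:[-26,-5] -> miss, prune
  N4 x:[-10/3,17/3] y:[-7,13] z:[-8,11] -> hit [-10/3,17/3], descend [3, 5]
    N3 x:[-10/3,-2] y:[4,9] z:[-8,-2] -> miss, prune
    N5 x:[5/3,17/3] y:[-7,13] z:[-7,11] -> hit [5/3,17/3] leaf, test {P1(miss), P7(miss), P10(miss)}

5 AABB tests over nodes [0, 2, 4, 3, 5]; 1 leaf entered; closest miss.

== RESULT ==
5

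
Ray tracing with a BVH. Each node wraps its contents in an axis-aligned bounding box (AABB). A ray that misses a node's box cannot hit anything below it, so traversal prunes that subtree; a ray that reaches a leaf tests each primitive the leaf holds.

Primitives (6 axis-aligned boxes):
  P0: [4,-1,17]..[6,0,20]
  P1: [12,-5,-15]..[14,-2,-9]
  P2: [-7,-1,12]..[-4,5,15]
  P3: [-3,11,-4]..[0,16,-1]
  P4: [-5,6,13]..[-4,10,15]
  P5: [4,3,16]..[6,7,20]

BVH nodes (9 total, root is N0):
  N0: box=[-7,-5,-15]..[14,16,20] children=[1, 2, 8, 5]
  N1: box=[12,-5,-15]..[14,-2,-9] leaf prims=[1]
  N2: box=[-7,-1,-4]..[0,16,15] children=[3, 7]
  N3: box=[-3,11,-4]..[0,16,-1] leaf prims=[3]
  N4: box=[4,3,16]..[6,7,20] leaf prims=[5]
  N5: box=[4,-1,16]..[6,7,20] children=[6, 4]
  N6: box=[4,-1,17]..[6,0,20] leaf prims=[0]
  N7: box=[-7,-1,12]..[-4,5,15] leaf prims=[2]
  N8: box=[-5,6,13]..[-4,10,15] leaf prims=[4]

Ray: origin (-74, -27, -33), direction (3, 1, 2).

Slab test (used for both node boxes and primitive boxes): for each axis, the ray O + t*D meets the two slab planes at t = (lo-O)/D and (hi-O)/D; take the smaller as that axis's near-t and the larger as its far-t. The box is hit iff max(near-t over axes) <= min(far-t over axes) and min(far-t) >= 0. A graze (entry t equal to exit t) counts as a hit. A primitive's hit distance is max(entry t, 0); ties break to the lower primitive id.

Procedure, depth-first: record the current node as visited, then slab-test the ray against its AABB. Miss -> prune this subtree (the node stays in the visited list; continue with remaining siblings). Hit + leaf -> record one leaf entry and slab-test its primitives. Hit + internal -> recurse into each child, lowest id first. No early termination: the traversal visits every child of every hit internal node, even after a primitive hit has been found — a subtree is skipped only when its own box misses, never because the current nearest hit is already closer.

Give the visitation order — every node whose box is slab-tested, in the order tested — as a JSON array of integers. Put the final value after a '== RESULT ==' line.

Walk:
N0 x:[67/3,88/3] y:[22,43] z:[9,53/2] -> hit [67/3,53/2], descend [1, 2, 5, 8]
  N1 x:[86/3,88/3] y:[22,25] z:[9,12] -> miss, prune
  N2 x:[67/3,74/3] y:[26,43] z:[29/2,24] -> miss, prune
  N5 x:[26,80/3] y:[26,34] z:[49/2,53/2] -> hit [26,53/2], descend [4, 6]
    N4 x:[26,80/3] y:[30,34] z:[49/2,53/2] -> miss, prune
    N6 x:[26,80/3] y:[26,27] z:[25,53/2] -> hit [26,53/2] leaf, test {P0@t=26}
  N8 x:[23,70/3] y:[33,37] z:[23,24] -> miss, prune

Summary -> nodes [0, 1, 2, 5, 4, 6, 8]; box-tests=7; leaf-entries=1; first=P0

== RESULT ==
[0, 1, 2, 5, 4, 6, 8]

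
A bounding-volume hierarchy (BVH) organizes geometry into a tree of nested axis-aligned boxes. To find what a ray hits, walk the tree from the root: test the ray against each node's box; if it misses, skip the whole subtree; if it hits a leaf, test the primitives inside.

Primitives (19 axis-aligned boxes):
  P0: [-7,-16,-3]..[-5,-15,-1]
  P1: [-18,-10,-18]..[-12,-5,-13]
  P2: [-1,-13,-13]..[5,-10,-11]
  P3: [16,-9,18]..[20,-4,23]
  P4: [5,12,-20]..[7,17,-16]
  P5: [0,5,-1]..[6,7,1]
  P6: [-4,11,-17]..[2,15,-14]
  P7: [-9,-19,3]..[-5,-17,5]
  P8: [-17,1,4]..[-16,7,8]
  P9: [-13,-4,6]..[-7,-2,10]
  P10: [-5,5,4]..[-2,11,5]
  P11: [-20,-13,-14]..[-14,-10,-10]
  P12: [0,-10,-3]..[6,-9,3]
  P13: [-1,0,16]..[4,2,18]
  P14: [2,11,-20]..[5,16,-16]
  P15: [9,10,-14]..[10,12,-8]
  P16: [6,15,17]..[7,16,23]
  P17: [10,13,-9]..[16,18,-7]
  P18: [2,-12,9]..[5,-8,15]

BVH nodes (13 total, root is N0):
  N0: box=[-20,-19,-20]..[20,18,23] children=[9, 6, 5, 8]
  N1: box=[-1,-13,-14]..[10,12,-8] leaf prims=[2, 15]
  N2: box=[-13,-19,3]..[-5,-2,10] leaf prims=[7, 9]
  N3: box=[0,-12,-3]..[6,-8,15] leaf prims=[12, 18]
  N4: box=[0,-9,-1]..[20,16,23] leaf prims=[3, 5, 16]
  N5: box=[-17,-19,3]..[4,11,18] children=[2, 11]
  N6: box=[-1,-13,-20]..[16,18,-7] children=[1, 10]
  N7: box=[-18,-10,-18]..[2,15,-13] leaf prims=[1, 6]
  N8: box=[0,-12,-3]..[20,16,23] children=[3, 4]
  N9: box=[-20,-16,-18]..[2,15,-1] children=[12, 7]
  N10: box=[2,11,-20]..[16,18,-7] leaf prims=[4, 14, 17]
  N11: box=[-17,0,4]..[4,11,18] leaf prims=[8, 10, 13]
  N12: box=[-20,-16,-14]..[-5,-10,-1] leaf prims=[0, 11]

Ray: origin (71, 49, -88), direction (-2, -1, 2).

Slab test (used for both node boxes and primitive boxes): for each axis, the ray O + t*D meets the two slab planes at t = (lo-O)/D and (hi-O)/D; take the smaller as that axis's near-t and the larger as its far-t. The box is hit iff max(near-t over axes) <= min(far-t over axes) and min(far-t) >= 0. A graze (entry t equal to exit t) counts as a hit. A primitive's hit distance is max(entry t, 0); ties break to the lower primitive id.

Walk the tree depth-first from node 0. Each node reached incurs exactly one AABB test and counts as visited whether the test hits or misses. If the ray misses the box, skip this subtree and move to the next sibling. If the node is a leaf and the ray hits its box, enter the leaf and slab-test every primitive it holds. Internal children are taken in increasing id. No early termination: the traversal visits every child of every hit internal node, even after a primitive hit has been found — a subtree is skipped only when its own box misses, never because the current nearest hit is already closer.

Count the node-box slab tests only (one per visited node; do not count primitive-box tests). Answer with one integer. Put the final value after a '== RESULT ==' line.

Trace the traversal:
N0 x:[51/2,91/2] y:[31,68] z:[34,111/2] -> hit [34,91/2], descend [5, 6, 8, 9]
  N5 x:[67/2,44] y:[38,68] z:[91/2,53] -> miss, prune
  N6 x:[55/2,36] y:[31,62] z:[34,81/2] -> hit [34,36], descend [1, 10]
    N1 x:[61/2,36] y:[37,62] z:[37,40] -> miss, prune
    N10 x:[55/2,69/2] y:[31,38] z:[34,81/2] -> hit [34,69/2] leaf, test {P4(miss), P14@t=34, P17(miss)}
  N8 x:[51/2,71/2] y:[33,61] z:[85/2,111/2] -> miss, prune
  N9 x:[69/2,91/2] y:[34,65] z:[35,87/2] -> hit [35,87/2], descend [7, 12]
    N7 x:[69/2,89/2] y:[34,59] z:[35,75/2] -> hit [35,75/2] leaf, test {P1(miss), P6@t=71/2}
    N12 x:[38,91/2] y:[59,65] z:[37,87/2] -> miss, prune

Summary -> nodes [0, 5, 6, 1, 10, 8, 9, 7, 12]; box-tests=9; leaf-entries=2; first=P14

== RESULT ==
9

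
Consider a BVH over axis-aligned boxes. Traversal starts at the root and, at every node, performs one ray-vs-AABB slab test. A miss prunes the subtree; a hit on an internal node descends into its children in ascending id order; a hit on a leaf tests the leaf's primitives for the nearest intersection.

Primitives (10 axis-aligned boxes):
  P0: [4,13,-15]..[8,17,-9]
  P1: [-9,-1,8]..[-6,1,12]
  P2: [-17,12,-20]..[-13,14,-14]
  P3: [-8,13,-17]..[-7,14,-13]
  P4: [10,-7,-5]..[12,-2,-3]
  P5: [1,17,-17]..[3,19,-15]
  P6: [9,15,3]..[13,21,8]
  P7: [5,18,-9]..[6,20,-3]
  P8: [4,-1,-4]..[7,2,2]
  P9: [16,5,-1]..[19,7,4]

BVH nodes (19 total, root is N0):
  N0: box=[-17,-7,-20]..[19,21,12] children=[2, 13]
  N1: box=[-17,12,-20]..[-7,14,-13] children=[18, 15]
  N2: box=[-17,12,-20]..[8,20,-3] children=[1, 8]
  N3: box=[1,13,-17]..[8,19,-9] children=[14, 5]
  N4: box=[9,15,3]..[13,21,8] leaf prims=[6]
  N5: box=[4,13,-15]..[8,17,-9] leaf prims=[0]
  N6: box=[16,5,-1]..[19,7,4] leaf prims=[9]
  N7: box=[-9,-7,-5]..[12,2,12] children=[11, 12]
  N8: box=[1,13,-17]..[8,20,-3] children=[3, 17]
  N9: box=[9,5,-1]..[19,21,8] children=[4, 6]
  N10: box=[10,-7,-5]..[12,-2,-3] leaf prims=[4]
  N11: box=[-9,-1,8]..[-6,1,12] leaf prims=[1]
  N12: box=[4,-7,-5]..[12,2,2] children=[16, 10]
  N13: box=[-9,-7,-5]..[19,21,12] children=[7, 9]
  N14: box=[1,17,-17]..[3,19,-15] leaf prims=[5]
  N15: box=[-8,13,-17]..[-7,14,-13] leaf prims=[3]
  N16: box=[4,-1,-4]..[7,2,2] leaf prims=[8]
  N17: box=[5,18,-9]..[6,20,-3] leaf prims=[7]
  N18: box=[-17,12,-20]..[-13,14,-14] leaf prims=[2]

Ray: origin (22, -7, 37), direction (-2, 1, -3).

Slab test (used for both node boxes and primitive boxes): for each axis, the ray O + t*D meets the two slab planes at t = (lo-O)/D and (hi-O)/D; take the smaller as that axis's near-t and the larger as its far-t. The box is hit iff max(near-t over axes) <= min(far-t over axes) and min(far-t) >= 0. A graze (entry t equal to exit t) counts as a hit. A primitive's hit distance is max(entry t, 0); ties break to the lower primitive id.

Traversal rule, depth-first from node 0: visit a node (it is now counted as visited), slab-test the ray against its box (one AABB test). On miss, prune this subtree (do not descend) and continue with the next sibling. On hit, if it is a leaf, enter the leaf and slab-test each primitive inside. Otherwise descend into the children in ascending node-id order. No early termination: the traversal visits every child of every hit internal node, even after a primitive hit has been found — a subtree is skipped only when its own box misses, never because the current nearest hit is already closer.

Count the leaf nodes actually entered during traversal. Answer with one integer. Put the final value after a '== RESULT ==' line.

Walk:
N0 x:[3/2,39/2] y:[0,28] z:[25/3,19] -> hit [25/3,19], descend [2, 13]
  N2 x:[7,39/2] y:[19,27] z:[40/3,19] -> hit [19,19], descend [1, 8]
    N1 x:[29/2,39/2] y:[19,21] z:[50/3,19] -> hit [19,19], descend [15, 18]
      N15 x:[29/2,15] y:[20,21] z:[50/3,18] -> miss, prune
      N18 x:[35/2,39/2] y:[19,21] z:[17,19] -> hit [19,19] leaf, test {P2@t=19}
    N8 x:[7,21/2] y:[20,27] z:[40/3,18] -> miss, prune
  N13 x:[3/2,31/2] y:[0,28] z:[25/3,14] -> hit [25/3,14], descend [7, 9]
    N7 x:[5,31/2] y:[0,9] z:[25/3,14] -> hit [25/3,9], descend [11, 12]
      N11 x:[14,31/2] y:[6,8] z:[25/3,29/3] -> miss, prune
      N12 x:[5,9] y:[0,9] z:[35/3,14] -> miss, prune
    N9 x:[3/2,13/2] y:[12,28] z:[29/3,38/3] -> miss, prune

Summary -> nodes [0, 2, 1, 15, 18, 8, 13, 7, 11, 12, 9]; box-tests=11; leaf-entries=1; first=P2

== RESULT ==
1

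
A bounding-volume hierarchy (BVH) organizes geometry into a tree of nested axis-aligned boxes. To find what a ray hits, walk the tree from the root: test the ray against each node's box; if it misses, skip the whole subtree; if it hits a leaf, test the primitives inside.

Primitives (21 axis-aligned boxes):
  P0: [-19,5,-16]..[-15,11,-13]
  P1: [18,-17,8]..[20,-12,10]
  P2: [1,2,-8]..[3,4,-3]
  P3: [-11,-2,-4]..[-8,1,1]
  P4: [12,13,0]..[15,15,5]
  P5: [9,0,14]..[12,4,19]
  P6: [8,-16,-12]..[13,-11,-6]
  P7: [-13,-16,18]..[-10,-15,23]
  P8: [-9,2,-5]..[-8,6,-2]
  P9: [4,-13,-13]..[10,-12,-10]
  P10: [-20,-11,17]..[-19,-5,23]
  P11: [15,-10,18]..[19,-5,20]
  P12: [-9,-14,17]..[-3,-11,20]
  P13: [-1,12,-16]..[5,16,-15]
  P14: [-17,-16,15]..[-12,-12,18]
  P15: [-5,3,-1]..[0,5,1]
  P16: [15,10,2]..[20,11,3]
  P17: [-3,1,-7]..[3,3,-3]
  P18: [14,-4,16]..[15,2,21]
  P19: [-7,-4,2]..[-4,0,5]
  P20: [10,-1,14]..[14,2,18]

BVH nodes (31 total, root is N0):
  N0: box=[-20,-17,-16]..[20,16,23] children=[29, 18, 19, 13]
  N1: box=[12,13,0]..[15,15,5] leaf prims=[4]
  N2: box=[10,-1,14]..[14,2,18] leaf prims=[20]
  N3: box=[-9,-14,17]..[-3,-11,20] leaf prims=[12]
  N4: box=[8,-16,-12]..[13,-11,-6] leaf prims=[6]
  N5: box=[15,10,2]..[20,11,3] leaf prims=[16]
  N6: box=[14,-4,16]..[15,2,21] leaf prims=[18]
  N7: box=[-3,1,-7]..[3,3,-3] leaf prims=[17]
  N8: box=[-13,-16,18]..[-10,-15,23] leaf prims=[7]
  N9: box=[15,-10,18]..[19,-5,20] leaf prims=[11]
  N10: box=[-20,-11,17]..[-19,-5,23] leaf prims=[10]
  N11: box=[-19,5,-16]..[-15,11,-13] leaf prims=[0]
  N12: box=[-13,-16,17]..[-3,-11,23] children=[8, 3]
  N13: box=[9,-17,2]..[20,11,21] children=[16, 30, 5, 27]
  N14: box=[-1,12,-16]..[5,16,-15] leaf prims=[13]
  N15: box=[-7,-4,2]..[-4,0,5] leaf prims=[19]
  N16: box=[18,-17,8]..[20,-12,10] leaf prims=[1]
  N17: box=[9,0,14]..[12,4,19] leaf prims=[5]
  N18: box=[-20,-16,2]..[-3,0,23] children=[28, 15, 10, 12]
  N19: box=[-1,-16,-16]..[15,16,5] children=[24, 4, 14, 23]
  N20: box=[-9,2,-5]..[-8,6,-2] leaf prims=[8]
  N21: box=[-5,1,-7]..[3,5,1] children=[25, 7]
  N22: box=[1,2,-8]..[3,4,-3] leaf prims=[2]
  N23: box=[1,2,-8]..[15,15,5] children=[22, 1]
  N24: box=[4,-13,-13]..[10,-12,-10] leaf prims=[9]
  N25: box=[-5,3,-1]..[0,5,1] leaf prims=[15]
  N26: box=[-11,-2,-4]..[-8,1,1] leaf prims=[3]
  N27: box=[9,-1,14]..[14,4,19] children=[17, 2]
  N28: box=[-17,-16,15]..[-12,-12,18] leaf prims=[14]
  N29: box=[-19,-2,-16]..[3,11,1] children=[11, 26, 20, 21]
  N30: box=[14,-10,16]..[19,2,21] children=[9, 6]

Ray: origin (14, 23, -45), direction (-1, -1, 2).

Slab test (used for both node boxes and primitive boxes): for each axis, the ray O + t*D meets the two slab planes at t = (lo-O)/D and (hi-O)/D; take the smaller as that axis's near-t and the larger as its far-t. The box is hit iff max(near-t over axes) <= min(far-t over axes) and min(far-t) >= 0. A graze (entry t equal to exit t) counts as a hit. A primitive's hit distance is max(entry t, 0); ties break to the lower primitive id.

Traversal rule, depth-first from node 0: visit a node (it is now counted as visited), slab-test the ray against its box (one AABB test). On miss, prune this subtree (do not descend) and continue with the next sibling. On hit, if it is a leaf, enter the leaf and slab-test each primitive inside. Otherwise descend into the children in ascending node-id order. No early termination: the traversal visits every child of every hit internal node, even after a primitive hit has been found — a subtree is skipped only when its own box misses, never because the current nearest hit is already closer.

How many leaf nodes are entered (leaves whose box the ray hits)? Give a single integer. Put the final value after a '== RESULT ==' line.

Walk:
N0 x:[-6,34] y:[7,40] z:[29/2,34] -> hit [29/2,34], descend [13, 18, 19, 29]
  N13 x:[-6,5] y:[12,40] z:[47/2,33] -> miss, prune
  N18 x:[17,34] y:[23,39] z:[47/2,34] -> hit [47/2,34], descend [10, 12, 15, 28]
    N10 x:[33,34] y:[28,34] z:[31,34] -> hit [33,34] leaf, test {P10@t=33}
    N12 x:[17,27] y:[34,39] z:[31,34] -> miss, prune
    N15 x:[18,21] y:[23,27] z:[47/2,25] -> miss, prune
    N28 x:[26,31] y:[35,39] z:[30,63/2] -> miss, prune
  N19 x:[-1,15] y:[7,39] z:[29/2,25] -> hit [29/2,15], descend [4, 14, 23, 24]
    N4 x:[1,6] y:[34,39] z:[33/2,39/2] -> miss, prune
    N14 x:[9,15] y:[7,11] z:[29/2,15] -> miss, prune
    N23 x:[-1,13] y:[8,21] z:[37/2,25] -> miss, prune
    N24 x:[4,10] y:[35,36] z:[16,35/2] -> miss, prune
  N29 x:[11,33] y:[12,25] z:[29/2,23] -> hit [29/2,23], descend [11, 20, 21, 26]
    N11 x:[29,33] y:[12,18] z:[29/2,16] -> miss, prune
    N20 x:[22,23] y:[17,21] z:[20,43/2] -> miss, prune
    N21 x:[11,19] y:[18,22] z:[19,23] -> hit [19,19], descend [7, 25]
      N7 x:[11,17] y:[20,22] z:[19,21] -> miss, prune
      N25 x:[14,19] y:[18,20] z:[22,23] -> miss, prune
    N26 x:[22,25] y:[22,25] z:[41/2,23] -> hit [22,23] leaf, test {P3@t=22}

order=[0, 13, 18, 10, 12, 15, 28, 19, 4, 14, 23, 24, 29, 11, 20, 21, 7, 25, 26]  |boxes|=19  |leaves|=2  hit=P3

== RESULT ==
2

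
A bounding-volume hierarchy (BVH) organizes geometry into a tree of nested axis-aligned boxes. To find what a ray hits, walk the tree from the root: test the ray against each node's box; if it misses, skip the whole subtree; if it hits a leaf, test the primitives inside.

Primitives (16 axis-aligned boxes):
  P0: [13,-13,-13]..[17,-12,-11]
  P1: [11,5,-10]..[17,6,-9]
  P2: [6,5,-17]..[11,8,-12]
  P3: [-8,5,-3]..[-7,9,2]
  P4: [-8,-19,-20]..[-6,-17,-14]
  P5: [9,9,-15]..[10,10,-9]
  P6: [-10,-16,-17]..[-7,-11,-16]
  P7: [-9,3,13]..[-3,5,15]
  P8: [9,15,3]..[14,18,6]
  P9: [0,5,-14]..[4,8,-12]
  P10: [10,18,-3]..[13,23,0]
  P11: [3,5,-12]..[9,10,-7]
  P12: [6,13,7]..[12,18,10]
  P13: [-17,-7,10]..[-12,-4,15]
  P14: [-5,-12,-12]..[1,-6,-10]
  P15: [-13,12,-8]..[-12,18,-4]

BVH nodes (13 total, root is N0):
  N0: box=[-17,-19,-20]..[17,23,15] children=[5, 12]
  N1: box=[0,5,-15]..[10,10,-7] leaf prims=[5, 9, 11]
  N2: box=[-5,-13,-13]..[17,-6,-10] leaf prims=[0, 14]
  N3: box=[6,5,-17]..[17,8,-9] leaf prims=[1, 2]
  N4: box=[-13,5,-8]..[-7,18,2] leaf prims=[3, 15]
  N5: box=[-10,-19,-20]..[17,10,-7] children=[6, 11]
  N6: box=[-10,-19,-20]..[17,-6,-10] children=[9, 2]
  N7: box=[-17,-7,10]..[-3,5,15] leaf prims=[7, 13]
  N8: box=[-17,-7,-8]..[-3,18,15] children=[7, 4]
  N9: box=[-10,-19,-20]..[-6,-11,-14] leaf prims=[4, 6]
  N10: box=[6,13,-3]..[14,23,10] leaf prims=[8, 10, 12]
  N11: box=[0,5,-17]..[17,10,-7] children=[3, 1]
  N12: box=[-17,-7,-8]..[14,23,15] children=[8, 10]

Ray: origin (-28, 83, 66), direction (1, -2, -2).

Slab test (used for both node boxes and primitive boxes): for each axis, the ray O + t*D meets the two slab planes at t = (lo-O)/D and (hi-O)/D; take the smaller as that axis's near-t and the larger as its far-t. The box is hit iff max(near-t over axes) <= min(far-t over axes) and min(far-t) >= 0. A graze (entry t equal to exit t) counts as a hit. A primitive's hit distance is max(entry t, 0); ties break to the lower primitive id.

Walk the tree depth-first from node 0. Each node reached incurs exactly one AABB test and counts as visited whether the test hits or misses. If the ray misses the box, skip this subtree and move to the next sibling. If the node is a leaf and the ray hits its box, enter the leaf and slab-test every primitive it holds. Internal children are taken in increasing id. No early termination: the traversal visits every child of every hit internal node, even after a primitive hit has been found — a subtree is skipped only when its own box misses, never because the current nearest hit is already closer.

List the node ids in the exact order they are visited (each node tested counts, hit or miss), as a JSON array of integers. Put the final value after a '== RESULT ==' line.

Trace the traversal:
N0 x:[11,45] y:[30,51] z:[51/2,43] -> hit [30,43], descend [5, 12]
  N5 x:[18,45] y:[73/2,51] z:[73/2,43] -> hit [73/2,43], descend [6, 11]
    N6 x:[18,45] y:[89/2,51] z:[38,43] -> miss, prune
    N11 x:[28,45] y:[73/2,39] z:[73/2,83/2] -> hit [73/2,39], descend [1, 3]
      N1 x:[28,38] y:[73/2,39] z:[73/2,81/2] -> hit [73/2,38] leaf, test {P5(miss), P9(miss), P11@t=73/2}
      N3 x:[34,45] y:[75/2,39] z:[75/2,83/2] -> hit [75/2,39] leaf, test {P1(miss), P2@t=39}
  N12 x:[11,42] y:[30,45] z:[51/2,37] -> hit [30,37], descend [8, 10]
    N8 x:[11,25] y:[65/2,45] z:[51/2,37] -> miss, prune
    N10 x:[34,42] y:[30,35] z:[28,69/2] -> hit [34,69/2] leaf, test {P8(miss), P10(miss), P12(miss)}

order=[0, 5, 6, 11, 1, 3, 12, 8, 10]  |boxes|=9  |leaves|=3  hit=P11

== RESULT ==
[0, 5, 6, 11, 1, 3, 12, 8, 10]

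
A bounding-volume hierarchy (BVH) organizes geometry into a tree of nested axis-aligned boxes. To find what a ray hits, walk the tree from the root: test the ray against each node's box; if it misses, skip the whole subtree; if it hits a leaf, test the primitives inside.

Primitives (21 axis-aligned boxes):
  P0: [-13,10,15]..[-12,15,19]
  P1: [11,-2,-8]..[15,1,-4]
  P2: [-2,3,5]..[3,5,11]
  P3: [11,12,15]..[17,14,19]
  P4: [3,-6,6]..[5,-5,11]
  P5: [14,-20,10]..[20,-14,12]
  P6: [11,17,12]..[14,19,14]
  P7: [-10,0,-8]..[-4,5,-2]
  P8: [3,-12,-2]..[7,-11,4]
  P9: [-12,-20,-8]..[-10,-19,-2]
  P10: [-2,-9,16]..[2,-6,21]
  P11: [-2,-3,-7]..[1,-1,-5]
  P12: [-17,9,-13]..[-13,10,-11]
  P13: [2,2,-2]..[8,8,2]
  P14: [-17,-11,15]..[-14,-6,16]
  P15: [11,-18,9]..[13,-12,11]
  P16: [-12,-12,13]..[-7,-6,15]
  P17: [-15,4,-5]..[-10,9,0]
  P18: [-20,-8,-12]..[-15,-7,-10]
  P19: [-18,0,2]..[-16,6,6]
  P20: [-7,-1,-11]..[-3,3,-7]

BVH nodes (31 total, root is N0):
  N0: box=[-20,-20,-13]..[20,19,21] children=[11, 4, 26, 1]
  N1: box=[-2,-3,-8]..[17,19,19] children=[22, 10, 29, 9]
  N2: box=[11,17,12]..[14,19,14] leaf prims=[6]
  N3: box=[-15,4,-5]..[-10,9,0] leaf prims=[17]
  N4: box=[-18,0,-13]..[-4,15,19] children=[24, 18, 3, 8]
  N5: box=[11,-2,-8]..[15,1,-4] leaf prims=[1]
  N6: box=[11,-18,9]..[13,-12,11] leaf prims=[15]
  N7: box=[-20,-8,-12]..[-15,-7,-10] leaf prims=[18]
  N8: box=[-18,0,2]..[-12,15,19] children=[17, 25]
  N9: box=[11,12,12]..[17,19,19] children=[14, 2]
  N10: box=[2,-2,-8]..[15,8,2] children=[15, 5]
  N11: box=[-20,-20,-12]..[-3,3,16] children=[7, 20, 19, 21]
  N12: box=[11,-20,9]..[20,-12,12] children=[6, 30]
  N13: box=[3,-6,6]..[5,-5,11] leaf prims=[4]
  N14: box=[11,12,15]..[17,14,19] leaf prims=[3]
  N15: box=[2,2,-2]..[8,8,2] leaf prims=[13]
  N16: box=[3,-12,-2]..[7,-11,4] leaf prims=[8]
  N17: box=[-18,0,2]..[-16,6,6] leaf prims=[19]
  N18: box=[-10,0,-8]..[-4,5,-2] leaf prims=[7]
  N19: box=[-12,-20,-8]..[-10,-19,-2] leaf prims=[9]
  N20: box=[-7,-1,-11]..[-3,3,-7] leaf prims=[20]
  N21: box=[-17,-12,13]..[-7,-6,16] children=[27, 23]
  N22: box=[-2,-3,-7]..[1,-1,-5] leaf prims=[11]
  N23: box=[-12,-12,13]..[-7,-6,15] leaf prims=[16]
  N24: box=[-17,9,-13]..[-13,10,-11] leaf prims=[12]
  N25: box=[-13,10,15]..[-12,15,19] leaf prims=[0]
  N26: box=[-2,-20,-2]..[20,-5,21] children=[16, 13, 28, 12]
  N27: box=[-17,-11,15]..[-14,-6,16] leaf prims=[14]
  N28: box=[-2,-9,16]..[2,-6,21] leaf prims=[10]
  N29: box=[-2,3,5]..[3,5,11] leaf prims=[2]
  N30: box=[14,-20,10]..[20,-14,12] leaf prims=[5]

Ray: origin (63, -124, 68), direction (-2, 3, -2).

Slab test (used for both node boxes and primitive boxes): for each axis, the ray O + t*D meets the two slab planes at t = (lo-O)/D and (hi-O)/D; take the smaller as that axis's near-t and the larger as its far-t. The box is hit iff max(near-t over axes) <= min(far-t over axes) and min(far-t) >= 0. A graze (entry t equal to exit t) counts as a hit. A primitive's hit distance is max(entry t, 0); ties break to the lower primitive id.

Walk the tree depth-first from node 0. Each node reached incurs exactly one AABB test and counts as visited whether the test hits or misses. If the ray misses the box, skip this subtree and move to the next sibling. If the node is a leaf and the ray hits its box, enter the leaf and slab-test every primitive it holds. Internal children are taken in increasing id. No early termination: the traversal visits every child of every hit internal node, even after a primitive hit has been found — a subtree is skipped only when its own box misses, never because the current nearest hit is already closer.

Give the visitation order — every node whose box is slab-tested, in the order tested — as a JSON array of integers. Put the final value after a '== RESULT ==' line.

Traverse from the root:
N0 x:[43/2,83/2] y:[104/3,143/3] z:[47/2,81/2] -> hit [104/3,81/2], descend [1, 4, 11, 26]
  N1 x:[23,65/2] y:[121/3,143/3] z:[49/2,38] -> miss, prune
  N4 x:[67/2,81/2] y:[124/3,139/3] z:[49/2,81/2] -> miss, prune
  N11 x:[33,83/2] y:[104/3,127/3] z:[26,40] -> hit [104/3,40], descend [7, 19, 20, 21]
    N7 x:[39,83/2] y:[116/3,39] z:[39,40] -> hit [39,39] leaf, test {P18@t=39}
    N19 x:[73/2,75/2] y:[104/3,35] z:[35,38] -> miss, prune
    N20 x:[33,35] y:[41,127/3] z:[75/2,79/2] -> miss, prune
    N21 x:[35,40] y:[112/3,118/3] z:[26,55/2] -> miss, prune
  N26 x:[43/2,65/2] y:[104/3,119/3] z:[47/2,35] -> miss, prune

Summary -> nodes [0, 1, 4, 11, 7, 19, 20, 21, 26]; box-tests=9; leaf-entries=1; first=P18

== RESULT ==
[0, 1, 4, 11, 7, 19, 20, 21, 26]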